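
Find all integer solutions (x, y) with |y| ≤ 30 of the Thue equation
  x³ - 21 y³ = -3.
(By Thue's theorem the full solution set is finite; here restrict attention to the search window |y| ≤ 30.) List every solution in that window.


The equation is x³ - 21y³ = -3. For fixed y, x³ = 21·y³ − 3, so a solution requires the RHS to be a perfect cube.
Strategy: iterate y from -30 to 30, compute RHS = 21·y³ − 3, and check whether it is a (positive or negative) perfect cube.
Check small values of y:
  y = 0: RHS = -3 is not a perfect cube.
  y = 1: RHS = 18 is not a perfect cube.
  y = -1: RHS = -24 is not a perfect cube.
  y = 2: RHS = 165 is not a perfect cube.
  y = -2: RHS = -171 is not a perfect cube.
  y = 3: RHS = 564 is not a perfect cube.
  y = -3: RHS = -570 is not a perfect cube.
Continuing the search up to |y| = 30 finds no solutions either.
No (x, y) in the scanned range satisfies the equation.

No integer solutions with |y| ≤ 30.


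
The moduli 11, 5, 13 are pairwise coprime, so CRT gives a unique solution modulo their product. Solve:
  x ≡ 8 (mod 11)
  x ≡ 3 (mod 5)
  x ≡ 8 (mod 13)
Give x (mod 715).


Moduli 11, 5, 13 are pairwise coprime; by CRT there is a unique solution modulo M = 11 · 5 · 13 = 715.
Solve pairwise, accumulating the modulus:
  Start with x ≡ 8 (mod 11).
  Combine with x ≡ 3 (mod 5): since gcd(11, 5) = 1, we get a unique residue mod 55.
    Write x = 8 + 11·t and substitute into x ≡ 3 (mod 5): 11·t ≡ 3 − 8 = -5 (mod 5).
    Reduce coefficients mod 5: 1·t ≡ 0 (mod 5).
    So t ≡ 0 (mod 5).
    Then x = 8 + 11·0 = 8, valid modulo lcm(11, 5) = 55: x ≡ 8 (mod 55).
  Combine with x ≡ 8 (mod 13): since gcd(55, 13) = 1, we get a unique residue mod 715.
    Write x = 8 + 55·t and substitute into x ≡ 8 (mod 13): 55·t ≡ 8 − 8 = 0 (mod 13).
    Reduce coefficients mod 13: 3·t ≡ 0 (mod 13).
    The inverse of 3 mod 13 is 9 (since 3·9 = 27 = 2·13 + 1), so t ≡ 9·0 = 0 ≡ 0 (mod 13).
    Then x = 8 + 55·0 = 8, valid modulo lcm(55, 13) = 715: x ≡ 8 (mod 715).
Verify: 8 mod 11 = 8 ✓, 8 mod 5 = 3 ✓, 8 mod 13 = 8 ✓.

x ≡ 8 (mod 715).


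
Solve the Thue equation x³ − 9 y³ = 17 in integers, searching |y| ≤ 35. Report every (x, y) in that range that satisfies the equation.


The equation is x³ - 9y³ = 17. For fixed y, x³ = 9·y³ + 17, so a solution requires the RHS to be a perfect cube.
Strategy: iterate y from -35 to 35, compute RHS = 9·y³ + 17, and check whether it is a (positive or negative) perfect cube.
Check small values of y:
  y = 0: RHS = 17 is not a perfect cube.
  y = 1: RHS = 26 is not a perfect cube.
  y = -1: RHS = 8 = (2)³ ⇒ x = 2 works.
  y = 2: RHS = 89 is not a perfect cube.
  y = -2: RHS = -55 is not a perfect cube.
  y = 3: RHS = 260 is not a perfect cube.
  y = -3: RHS = -226 is not a perfect cube.
Continuing, at y = -25: RHS = -140608 = (-52)³ ⇒ x = -52 works.
Searching the remaining y in |y| ≤ 35 finds no further solutions.
Collected solutions: (2, -1), (-52, -25).

Solutions (with |y| ≤ 35): (2, -1), (-52, -25).


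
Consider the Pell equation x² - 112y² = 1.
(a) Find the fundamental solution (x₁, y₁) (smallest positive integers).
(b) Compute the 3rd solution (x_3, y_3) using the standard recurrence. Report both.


Step 1: Find the fundamental solution (x₁, y₁) of x² - 112y² = 1.
  Expand √112 as a continued fraction. a₀ = ⌊√112⌋ = 10; iterate m_{k+1} = d_k·a_k − m_k, d_{k+1} = (112 − m_{k+1}²)/d_k, a_{k+1} = ⌊(a₀ + m_{k+1})/d_{k+1}⌋ (starting m₀ = 0, d₀ = 1), with convergents p_k = a_k·p_{k-1} + p_{k-2}, q_k = a_k·q_{k-1} + q_{k-2} (p₋₁ = 1, q₋₁ = 0):
  k = 0: a₀ = 10; p₀/q₀ = 10/1; p₀² − 112·q₀² = 100 − 112 = -12.
  k = 1: m = 10, d = 12, a = ⌊(10 + 10)/12⌋ = 1; p/q = (1·10 + 1)/(1·1 + 0) = 11/1; p² − 112·q² = 121 − 112 = 9.
  k = 2: m = 2, d = 9, a = ⌊(10 + 2)/9⌋ = 1; p/q = (1·11 + 10)/(1·1 + 1) = 21/2; p² − 112·q² = 441 − 448 = -7.
  k = 3: m = 7, d = 7, a = ⌊(10 + 7)/7⌋ = 2; p/q = (2·21 + 11)/(2·2 + 1) = 53/5; p² − 112·q² = 2809 − 2800 = 9.
  k = 4: m = 7, d = 9, a = ⌊(10 + 7)/9⌋ = 1; p/q = (1·53 + 21)/(1·5 + 2) = 74/7; p² − 112·q² = 5476 − 5488 = -12.
  k = 5: m = 2, d = 12, a = ⌊(10 + 2)/12⌋ = 1; p/q = (1·74 + 53)/(1·7 + 5) = 127/12; p² − 112·q² = 16129 − 16128 = 1.
  The first convergent with p² − 112·q² = 1 gives the fundamental solution (x₁, y₁) = (127, 12).
Step 2: Apply the recurrence (x_{n+1}, y_{n+1}) = (x₁x_n + 112y₁y_n, x₁y_n + y₁x_n) repeatedly.
  From (x_1, y_1) = (127, 12): x_2 = 127·127 + 112·12·12 = 32257; y_2 = 127·12 + 12·127 = 3048.
  From (x_2, y_2) = (32257, 3048): x_3 = 127·32257 + 112·12·3048 = 8193151; y_3 = 127·3048 + 12·32257 = 774180.
Step 3: Verify x_3² - 112·y_3² = 67127723308801 - 67127723308800 = 1 (should be 1). ✓

(x_1, y_1) = (127, 12); (x_3, y_3) = (8193151, 774180).


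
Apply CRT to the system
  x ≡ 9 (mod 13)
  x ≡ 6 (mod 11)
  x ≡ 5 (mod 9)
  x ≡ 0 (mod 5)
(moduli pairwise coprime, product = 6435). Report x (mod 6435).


Product of moduli M = 13 · 11 · 9 · 5 = 6435.
Merge one congruence at a time:
  Start: x ≡ 9 (mod 13).
  Combine with x ≡ 6 (mod 11); new modulus lcm = 143.
    Write x = 9 + 13·t and substitute into x ≡ 6 (mod 11): 13·t ≡ 6 − 9 = -3 (mod 11).
    Reduce coefficients mod 11: 2·t ≡ 8 (mod 11).
    The inverse of 2 mod 11 is 6 (since 2·6 = 12 = 1·11 + 1), so t ≡ 6·8 = 48 ≡ 4 (mod 11).
    Then x = 9 + 13·4 = 61, valid modulo lcm(13, 11) = 143: x ≡ 61 (mod 143).
  Combine with x ≡ 5 (mod 9); new modulus lcm = 1287.
    Write x = 61 + 143·t and substitute into x ≡ 5 (mod 9): 143·t ≡ 5 − 61 = -56 (mod 9).
    Reduce coefficients mod 9: 8·t ≡ 7 (mod 9).
    The inverse of 8 mod 9 is 8 (since 8·8 = 64 = 7·9 + 1), so t ≡ 8·7 = 56 ≡ 2 (mod 9).
    Then x = 61 + 143·2 = 347, valid modulo lcm(143, 9) = 1287: x ≡ 347 (mod 1287).
  Combine with x ≡ 0 (mod 5); new modulus lcm = 6435.
    Write x = 347 + 1287·t and substitute into x ≡ 0 (mod 5): 1287·t ≡ 0 − 347 = -347 (mod 5).
    Reduce coefficients mod 5: 2·t ≡ 3 (mod 5).
    The inverse of 2 mod 5 is 3 (since 2·3 = 6 = 1·5 + 1), so t ≡ 3·3 = 9 ≡ 4 (mod 5).
    Then x = 347 + 1287·4 = 5495, valid modulo lcm(1287, 5) = 6435: x ≡ 5495 (mod 6435).
Verify against each original: 5495 mod 13 = 9, 5495 mod 11 = 6, 5495 mod 9 = 5, 5495 mod 5 = 0.

x ≡ 5495 (mod 6435).


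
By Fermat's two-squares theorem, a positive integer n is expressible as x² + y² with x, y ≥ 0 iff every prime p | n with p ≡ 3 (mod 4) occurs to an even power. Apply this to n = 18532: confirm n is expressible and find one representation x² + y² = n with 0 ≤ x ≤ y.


Step 1: Factor n = 18532 = 2^2 · 41 · 113.
Step 2: Check the mod-4 condition on each prime factor: 2 = 2 (special); 41 ≡ 1 (mod 4), exponent 1; 113 ≡ 1 (mod 4), exponent 1.
All primes ≡ 3 (mod 4) appear to even exponent (or don't appear), so by the two-squares theorem n IS expressible as a sum of two squares.
Step 3: Build a representation. Group n = k² · m with k = 2 and m = 41 · 113 = 4633 (a product of primes ≡ 1 (mod 4)); a representation of m scales to one of n via (k·x)² + (k·y)² = k²(x² + y²). Each prime p ≡ 1 (mod 4) is itself a sum of two squares; find a² by testing p − a² for a perfect square:
  41: 41 − 1² = 40, 41 − 2² = 37, 41 − 3² = 32, 41 − 4² = 25 = 5² ⇒ 41 = 4² + 5².
  113: 113 − 1² = 112, 113 − 2² = 109, 113 − 3² = 104, 113 − 4² = 97, 113 − 5² = 88, 113 − 6² = 77, 113 − 7² = 64 = 8² ⇒ 113 = 7² + 8².
  Combine using the Brahmagupta–Fibonacci identity (a² + b²)(c² + d²) = (ac − bd)² + (ad + bc)² = (ac + bd)² + (ad − bc)²:
  41 · 113 = 4633: from (4² + 5²)(7² + 8²), take (4·7 − 5·8, 4·8 + 5·7) = (28 − 40, 32 + 35) = (-12, 67); dropping signs (only squares matter) gives (12, 67); check 12² + 67² = 144 + 4489 = 4633 ✓.
  Scale by k = 2: (2·12, 2·67) = (24, 134).
Step 4: Order so x ≤ y and verify: 24² + 134² = 576 + 17956 = 18532 = n. ✓

n = 18532 = 24² + 134² (one valid representation with x ≤ y).


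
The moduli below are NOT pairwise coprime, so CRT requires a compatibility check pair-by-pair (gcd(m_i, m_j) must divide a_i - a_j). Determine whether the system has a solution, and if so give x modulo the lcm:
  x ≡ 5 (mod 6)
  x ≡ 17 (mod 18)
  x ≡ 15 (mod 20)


Moduli 6, 18, 20 are not pairwise coprime, so CRT works modulo lcm(m_i) when all pairwise compatibility conditions hold.
Pairwise compatibility: gcd(m_i, m_j) must divide a_i - a_j for every pair.
Merge one congruence at a time:
  Start: x ≡ 5 (mod 6).
  Combine with x ≡ 17 (mod 18): gcd(6, 18) = 6; 17 - 5 = 12, which IS divisible by 6, so compatible.
    Write x = 5 + 6·t and substitute into x ≡ 17 (mod 18): 6·t ≡ 17 − 5 = 12 (mod 18).
    Divide the congruence (and modulus) by g = 6: 1·t ≡ 2 (mod 3).
    So t ≡ 2 (mod 3).
    Then x = 5 + 6·2 = 17, valid modulo lcm(6, 18) = 18: x ≡ 17 (mod 18).
  Combine with x ≡ 15 (mod 20): gcd(18, 20) = 2; 15 - 17 = -2, which IS divisible by 2, so compatible.
    Write x = 17 + 18·t and substitute into x ≡ 15 (mod 20): 18·t ≡ 15 − 17 = -2 (mod 20).
    Divide the congruence (and modulus) by g = 2: 9·t ≡ -1 (mod 10).
    Reduce coefficients mod 10: 9·t ≡ 9 (mod 10).
    The inverse of 9 mod 10 is 9 (since 9·9 = 81 = 8·10 + 1), so t ≡ 9·9 = 81 ≡ 1 (mod 10).
    Then x = 17 + 18·1 = 35, valid modulo lcm(18, 20) = 180: x ≡ 35 (mod 180).
Verify: 35 mod 6 = 5, 35 mod 18 = 17, 35 mod 20 = 15.

x ≡ 35 (mod 180).


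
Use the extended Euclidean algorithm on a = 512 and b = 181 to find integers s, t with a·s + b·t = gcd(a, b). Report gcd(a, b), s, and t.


Euclidean algorithm on (512, 181) — divide until remainder is 0:
  512 = 2 · 181 + 150
  181 = 1 · 150 + 31
  150 = 4 · 31 + 26
  31 = 1 · 26 + 5
  26 = 5 · 5 + 1
  5 = 5 · 1 + 0
gcd(512, 181) = 1.
Track Bezout coefficients alongside the remainders: start with r₀ = 512 = a·1 + b·0 (s = 1, t = 0) and r₁ = 181 = a·0 + b·1 (s = 0, t = 1); each new remainder r_{k+1} = r_{k-1} − q_k·r_k inherits s_{k+1} = s_{k-1} − q_k·s_k, t_{k+1} = t_{k-1} − q_k·t_k, so r_k = a·s_k + b·t_k at every step:
  q = 2: r = 150, s = 1 − 2·0 = 1, t = 0 − 2·1 = -2  (check: 512·1 + 181·(-2) = 150)
  q = 1: r = 31, s = 0 − 1·1 = -1, t = 1 − 1·(-2) = 3  (check: 512·(-1) + 181·3 = 31)
  q = 4: r = 26, s = 1 − 4·(-1) = 5, t = -2 − 4·3 = -14  (check: 512·5 + 181·(-14) = 26)
  q = 1: r = 5, s = -1 − 1·5 = -6, t = 3 − 1·(-14) = 17  (check: 512·(-6) + 181·17 = 5)
  q = 5: r = 1, s = 5 − 5·(-6) = 35, t = -14 − 5·17 = -99  (check: 512·35 + 181·(-99) = 1)
The row with r = 1 (the gcd) gives the Bezout coefficients s = 35, t = -99.
Result: 512 · (35) + 181 · (-99) = 1.

gcd(512, 181) = 1; s = 35, t = -99 (check: 512·35 + 181·(-99) = 1).


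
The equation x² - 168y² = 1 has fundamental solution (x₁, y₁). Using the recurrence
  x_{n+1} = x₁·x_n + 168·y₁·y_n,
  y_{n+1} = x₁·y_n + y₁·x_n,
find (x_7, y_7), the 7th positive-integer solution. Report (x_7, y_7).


Step 1: Find the fundamental solution (x₁, y₁) of x² - 168y² = 1.
  Expand √168 as a continued fraction. a₀ = ⌊√168⌋ = 12; iterate m_{k+1} = d_k·a_k − m_k, d_{k+1} = (168 − m_{k+1}²)/d_k, a_{k+1} = ⌊(a₀ + m_{k+1})/d_{k+1}⌋ (starting m₀ = 0, d₀ = 1), with convergents p_k = a_k·p_{k-1} + p_{k-2}, q_k = a_k·q_{k-1} + q_{k-2} (p₋₁ = 1, q₋₁ = 0):
  k = 0: a₀ = 12; p₀/q₀ = 12/1; p₀² − 168·q₀² = 144 − 168 = -24.
  k = 1: m = 12, d = 24, a = ⌊(12 + 12)/24⌋ = 1; p/q = (1·12 + 1)/(1·1 + 0) = 13/1; p² − 168·q² = 169 − 168 = 1.
  The first convergent with p² − 168·q² = 1 gives the fundamental solution (x₁, y₁) = (13, 1).
Step 2: Apply the recurrence (x_{n+1}, y_{n+1}) = (x₁x_n + 168y₁y_n, x₁y_n + y₁x_n) repeatedly.
  From (x_1, y_1) = (13, 1): x_2 = 13·13 + 168·1·1 = 337; y_2 = 13·1 + 1·13 = 26.
  From (x_2, y_2) = (337, 26): x_3 = 13·337 + 168·1·26 = 8749; y_3 = 13·26 + 1·337 = 675.
  From (x_3, y_3) = (8749, 675): x_4 = 13·8749 + 168·1·675 = 227137; y_4 = 13·675 + 1·8749 = 17524.
  From (x_4, y_4) = (227137, 17524): x_5 = 13·227137 + 168·1·17524 = 5896813; y_5 = 13·17524 + 1·227137 = 454949.
  From (x_5, y_5) = (5896813, 454949): x_6 = 13·5896813 + 168·1·454949 = 153090001; y_6 = 13·454949 + 1·5896813 = 11811150.
  From (x_6, y_6) = (153090001, 11811150): x_7 = 13·153090001 + 168·1·11811150 = 3974443213; y_7 = 13·11811150 + 1·153090001 = 306634951.
Step 3: Verify x_7² - 168·y_7² = 15796198853361763369 - 15796198853361763368 = 1 (should be 1). ✓

(x_1, y_1) = (13, 1); (x_7, y_7) = (3974443213, 306634951).


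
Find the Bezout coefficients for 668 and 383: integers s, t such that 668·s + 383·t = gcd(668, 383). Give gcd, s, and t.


Euclidean algorithm on (668, 383) — divide until remainder is 0:
  668 = 1 · 383 + 285
  383 = 1 · 285 + 98
  285 = 2 · 98 + 89
  98 = 1 · 89 + 9
  89 = 9 · 9 + 8
  9 = 1 · 8 + 1
  8 = 8 · 1 + 0
gcd(668, 383) = 1.
Track Bezout coefficients alongside the remainders: start with r₀ = 668 = a·1 + b·0 (s = 1, t = 0) and r₁ = 383 = a·0 + b·1 (s = 0, t = 1); each new remainder r_{k+1} = r_{k-1} − q_k·r_k inherits s_{k+1} = s_{k-1} − q_k·s_k, t_{k+1} = t_{k-1} − q_k·t_k, so r_k = a·s_k + b·t_k at every step:
  q = 1: r = 285, s = 1 − 1·0 = 1, t = 0 − 1·1 = -1  (check: 668·1 + 383·(-1) = 285)
  q = 1: r = 98, s = 0 − 1·1 = -1, t = 1 − 1·(-1) = 2  (check: 668·(-1) + 383·2 = 98)
  q = 2: r = 89, s = 1 − 2·(-1) = 3, t = -1 − 2·2 = -5  (check: 668·3 + 383·(-5) = 89)
  q = 1: r = 9, s = -1 − 1·3 = -4, t = 2 − 1·(-5) = 7  (check: 668·(-4) + 383·7 = 9)
  q = 9: r = 8, s = 3 − 9·(-4) = 39, t = -5 − 9·7 = -68  (check: 668·39 + 383·(-68) = 8)
  q = 1: r = 1, s = -4 − 1·39 = -43, t = 7 − 1·(-68) = 75  (check: 668·(-43) + 383·75 = 1)
The row with r = 1 (the gcd) gives the Bezout coefficients s = -43, t = 75.
Result: 668 · (-43) + 383 · (75) = 1.

gcd(668, 383) = 1; s = -43, t = 75 (check: 668·(-43) + 383·75 = 1).


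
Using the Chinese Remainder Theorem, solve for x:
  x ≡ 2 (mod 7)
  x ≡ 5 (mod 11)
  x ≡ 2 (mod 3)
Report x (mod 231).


Moduli 7, 11, 3 are pairwise coprime; by CRT there is a unique solution modulo M = 7 · 11 · 3 = 231.
Solve pairwise, accumulating the modulus:
  Start with x ≡ 2 (mod 7).
  Combine with x ≡ 5 (mod 11): since gcd(7, 11) = 1, we get a unique residue mod 77.
    Write x = 2 + 7·t and substitute into x ≡ 5 (mod 11): 7·t ≡ 5 − 2 = 3 (mod 11).
    The inverse of 7 mod 11 is 8 (since 7·8 = 56 = 5·11 + 1), so t ≡ 8·3 = 24 ≡ 2 (mod 11).
    Then x = 2 + 7·2 = 16, valid modulo lcm(7, 11) = 77: x ≡ 16 (mod 77).
  Combine with x ≡ 2 (mod 3): since gcd(77, 3) = 1, we get a unique residue mod 231.
    Write x = 16 + 77·t and substitute into x ≡ 2 (mod 3): 77·t ≡ 2 − 16 = -14 (mod 3).
    Reduce coefficients mod 3: 2·t ≡ 1 (mod 3).
    The inverse of 2 mod 3 is 2 (since 2·2 = 4 = 1·3 + 1), so t ≡ 2·1 = 2 ≡ 2 (mod 3).
    Then x = 16 + 77·2 = 170, valid modulo lcm(77, 3) = 231: x ≡ 170 (mod 231).
Verify: 170 mod 7 = 2 ✓, 170 mod 11 = 5 ✓, 170 mod 3 = 2 ✓.

x ≡ 170 (mod 231).


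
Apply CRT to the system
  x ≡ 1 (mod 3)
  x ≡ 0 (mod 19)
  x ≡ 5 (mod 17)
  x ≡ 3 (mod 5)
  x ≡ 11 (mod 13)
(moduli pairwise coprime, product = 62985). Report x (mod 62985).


Product of moduli M = 3 · 19 · 17 · 5 · 13 = 62985.
Merge one congruence at a time:
  Start: x ≡ 1 (mod 3).
  Combine with x ≡ 0 (mod 19); new modulus lcm = 57.
    Write x = 1 + 3·t and substitute into x ≡ 0 (mod 19): 3·t ≡ 0 − 1 = -1 (mod 19).
    Reduce coefficients mod 19: 3·t ≡ 18 (mod 19).
    The inverse of 3 mod 19 is 13 (since 3·13 = 39 = 2·19 + 1), so t ≡ 13·18 = 234 ≡ 6 (mod 19).
    Then x = 1 + 3·6 = 19, valid modulo lcm(3, 19) = 57: x ≡ 19 (mod 57).
  Combine with x ≡ 5 (mod 17); new modulus lcm = 969.
    Write x = 19 + 57·t and substitute into x ≡ 5 (mod 17): 57·t ≡ 5 − 19 = -14 (mod 17).
    Reduce coefficients mod 17: 6·t ≡ 3 (mod 17).
    The inverse of 6 mod 17 is 3 (since 6·3 = 18 = 1·17 + 1), so t ≡ 3·3 = 9 ≡ 9 (mod 17).
    Then x = 19 + 57·9 = 532, valid modulo lcm(57, 17) = 969: x ≡ 532 (mod 969).
  Combine with x ≡ 3 (mod 5); new modulus lcm = 4845.
    Write x = 532 + 969·t and substitute into x ≡ 3 (mod 5): 969·t ≡ 3 − 532 = -529 (mod 5).
    Reduce coefficients mod 5: 4·t ≡ 1 (mod 5).
    The inverse of 4 mod 5 is 4 (since 4·4 = 16 = 3·5 + 1), so t ≡ 4·1 = 4 ≡ 4 (mod 5).
    Then x = 532 + 969·4 = 4408, valid modulo lcm(969, 5) = 4845: x ≡ 4408 (mod 4845).
  Combine with x ≡ 11 (mod 13); new modulus lcm = 62985.
    Write x = 4408 + 4845·t and substitute into x ≡ 11 (mod 13): 4845·t ≡ 11 − 4408 = -4397 (mod 13).
    Reduce coefficients mod 13: 9·t ≡ 10 (mod 13).
    The inverse of 9 mod 13 is 3 (since 9·3 = 27 = 2·13 + 1), so t ≡ 3·10 = 30 ≡ 4 (mod 13).
    Then x = 4408 + 4845·4 = 23788, valid modulo lcm(4845, 13) = 62985: x ≡ 23788 (mod 62985).
Verify against each original: 23788 mod 3 = 1, 23788 mod 19 = 0, 23788 mod 17 = 5, 23788 mod 5 = 3, 23788 mod 13 = 11.

x ≡ 23788 (mod 62985).


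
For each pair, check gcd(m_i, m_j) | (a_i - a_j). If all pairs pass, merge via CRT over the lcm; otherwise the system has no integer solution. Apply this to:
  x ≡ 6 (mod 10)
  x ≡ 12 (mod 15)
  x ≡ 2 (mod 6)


Moduli 10, 15, 6 are not pairwise coprime, so CRT works modulo lcm(m_i) when all pairwise compatibility conditions hold.
Pairwise compatibility: gcd(m_i, m_j) must divide a_i - a_j for every pair.
Merge one congruence at a time:
  Start: x ≡ 6 (mod 10).
  Combine with x ≡ 12 (mod 15): gcd(10, 15) = 5, and 12 - 6 = 6 is NOT divisible by 5.
    ⇒ system is inconsistent (no integer solution).

No solution (the system is inconsistent).


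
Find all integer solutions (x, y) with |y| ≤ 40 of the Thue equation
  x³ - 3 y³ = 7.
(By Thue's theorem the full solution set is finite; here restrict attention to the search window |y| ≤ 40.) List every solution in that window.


The equation is x³ - 3y³ = 7. For fixed y, x³ = 3·y³ + 7, so a solution requires the RHS to be a perfect cube.
Strategy: iterate y from -40 to 40, compute RHS = 3·y³ + 7, and check whether it is a (positive or negative) perfect cube.
Check small values of y:
  y = 0: RHS = 7 is not a perfect cube.
  y = 1: RHS = 10 is not a perfect cube.
  y = -1: RHS = 4 is not a perfect cube.
  y = 2: RHS = 31 is not a perfect cube.
  y = -2: RHS = -17 is not a perfect cube.
  y = 3: RHS = 88 is not a perfect cube.
  y = -3: RHS = -74 is not a perfect cube.
Continuing the search up to |y| = 40 finds no solutions either.
No (x, y) in the scanned range satisfies the equation.

No integer solutions with |y| ≤ 40.


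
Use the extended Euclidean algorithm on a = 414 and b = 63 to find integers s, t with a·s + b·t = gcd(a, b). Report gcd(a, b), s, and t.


Euclidean algorithm on (414, 63) — divide until remainder is 0:
  414 = 6 · 63 + 36
  63 = 1 · 36 + 27
  36 = 1 · 27 + 9
  27 = 3 · 9 + 0
gcd(414, 63) = 9.
Track Bezout coefficients alongside the remainders: start with r₀ = 414 = a·1 + b·0 (s = 1, t = 0) and r₁ = 63 = a·0 + b·1 (s = 0, t = 1); each new remainder r_{k+1} = r_{k-1} − q_k·r_k inherits s_{k+1} = s_{k-1} − q_k·s_k, t_{k+1} = t_{k-1} − q_k·t_k, so r_k = a·s_k + b·t_k at every step:
  q = 6: r = 36, s = 1 − 6·0 = 1, t = 0 − 6·1 = -6  (check: 414·1 + 63·(-6) = 36)
  q = 1: r = 27, s = 0 − 1·1 = -1, t = 1 − 1·(-6) = 7  (check: 414·(-1) + 63·7 = 27)
  q = 1: r = 9, s = 1 − 1·(-1) = 2, t = -6 − 1·7 = -13  (check: 414·2 + 63·(-13) = 9)
The row with r = 9 (the gcd) gives the Bezout coefficients s = 2, t = -13.
Result: 414 · (2) + 63 · (-13) = 9.

gcd(414, 63) = 9; s = 2, t = -13 (check: 414·2 + 63·(-13) = 9).


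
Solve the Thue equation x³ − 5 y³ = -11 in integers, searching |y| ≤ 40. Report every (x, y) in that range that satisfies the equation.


The equation is x³ - 5y³ = -11. For fixed y, x³ = 5·y³ − 11, so a solution requires the RHS to be a perfect cube.
Strategy: iterate y from -40 to 40, compute RHS = 5·y³ − 11, and check whether it is a (positive or negative) perfect cube.
Check small values of y:
  y = 0: RHS = -11 is not a perfect cube.
  y = 1: RHS = -6 is not a perfect cube.
  y = -1: RHS = -16 is not a perfect cube.
  y = 2: RHS = 29 is not a perfect cube.
  y = -2: RHS = -51 is not a perfect cube.
  y = 3: RHS = 124 is not a perfect cube.
  y = -3: RHS = -146 is not a perfect cube.
Continuing the search up to |y| = 40 finds no solutions either.
No (x, y) in the scanned range satisfies the equation.

No integer solutions with |y| ≤ 40.


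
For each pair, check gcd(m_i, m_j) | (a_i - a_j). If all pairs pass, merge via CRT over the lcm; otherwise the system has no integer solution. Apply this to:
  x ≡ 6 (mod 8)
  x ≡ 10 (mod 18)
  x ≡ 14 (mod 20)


Moduli 8, 18, 20 are not pairwise coprime, so CRT works modulo lcm(m_i) when all pairwise compatibility conditions hold.
Pairwise compatibility: gcd(m_i, m_j) must divide a_i - a_j for every pair.
Merge one congruence at a time:
  Start: x ≡ 6 (mod 8).
  Combine with x ≡ 10 (mod 18): gcd(8, 18) = 2; 10 - 6 = 4, which IS divisible by 2, so compatible.
    Write x = 6 + 8·t and substitute into x ≡ 10 (mod 18): 8·t ≡ 10 − 6 = 4 (mod 18).
    Divide the congruence (and modulus) by g = 2: 4·t ≡ 2 (mod 9).
    The inverse of 4 mod 9 is 7 (since 4·7 = 28 = 3·9 + 1), so t ≡ 7·2 = 14 ≡ 5 (mod 9).
    Then x = 6 + 8·5 = 46, valid modulo lcm(8, 18) = 72: x ≡ 46 (mod 72).
  Combine with x ≡ 14 (mod 20): gcd(72, 20) = 4; 14 - 46 = -32, which IS divisible by 4, so compatible.
    Write x = 46 + 72·t and substitute into x ≡ 14 (mod 20): 72·t ≡ 14 − 46 = -32 (mod 20).
    Divide the congruence (and modulus) by g = 4: 18·t ≡ -8 (mod 5).
    Reduce coefficients mod 5: 3·t ≡ 2 (mod 5).
    The inverse of 3 mod 5 is 2 (since 3·2 = 6 = 1·5 + 1), so t ≡ 2·2 = 4 ≡ 4 (mod 5).
    Then x = 46 + 72·4 = 334, valid modulo lcm(72, 20) = 360: x ≡ 334 (mod 360).
Verify: 334 mod 8 = 6, 334 mod 18 = 10, 334 mod 20 = 14.

x ≡ 334 (mod 360).


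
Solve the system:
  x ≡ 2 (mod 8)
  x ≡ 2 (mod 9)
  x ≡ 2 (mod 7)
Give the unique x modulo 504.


Moduli 8, 9, 7 are pairwise coprime; by CRT there is a unique solution modulo M = 8 · 9 · 7 = 504.
Solve pairwise, accumulating the modulus:
  Start with x ≡ 2 (mod 8).
  Combine with x ≡ 2 (mod 9): since gcd(8, 9) = 1, we get a unique residue mod 72.
    Write x = 2 + 8·t and substitute into x ≡ 2 (mod 9): 8·t ≡ 2 − 2 = 0 (mod 9).
    The inverse of 8 mod 9 is 8 (since 8·8 = 64 = 7·9 + 1), so t ≡ 8·0 = 0 ≡ 0 (mod 9).
    Then x = 2 + 8·0 = 2, valid modulo lcm(8, 9) = 72: x ≡ 2 (mod 72).
  Combine with x ≡ 2 (mod 7): since gcd(72, 7) = 1, we get a unique residue mod 504.
    Write x = 2 + 72·t and substitute into x ≡ 2 (mod 7): 72·t ≡ 2 − 2 = 0 (mod 7).
    Reduce coefficients mod 7: 2·t ≡ 0 (mod 7).
    The inverse of 2 mod 7 is 4 (since 2·4 = 8 = 1·7 + 1), so t ≡ 4·0 = 0 ≡ 0 (mod 7).
    Then x = 2 + 72·0 = 2, valid modulo lcm(72, 7) = 504: x ≡ 2 (mod 504).
Verify: 2 mod 8 = 2 ✓, 2 mod 9 = 2 ✓, 2 mod 7 = 2 ✓.

x ≡ 2 (mod 504).


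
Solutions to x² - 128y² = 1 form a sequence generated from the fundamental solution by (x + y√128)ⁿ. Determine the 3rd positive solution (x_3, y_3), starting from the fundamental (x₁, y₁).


Step 1: Find the fundamental solution (x₁, y₁) of x² - 128y² = 1.
  Expand √128 as a continued fraction. a₀ = ⌊√128⌋ = 11; iterate m_{k+1} = d_k·a_k − m_k, d_{k+1} = (128 − m_{k+1}²)/d_k, a_{k+1} = ⌊(a₀ + m_{k+1})/d_{k+1}⌋ (starting m₀ = 0, d₀ = 1), with convergents p_k = a_k·p_{k-1} + p_{k-2}, q_k = a_k·q_{k-1} + q_{k-2} (p₋₁ = 1, q₋₁ = 0):
  k = 0: a₀ = 11; p₀/q₀ = 11/1; p₀² − 128·q₀² = 121 − 128 = -7.
  k = 1: m = 11, d = 7, a = ⌊(11 + 11)/7⌋ = 3; p/q = (3·11 + 1)/(3·1 + 0) = 34/3; p² − 128·q² = 1156 − 1152 = 4.
  k = 2: m = 10, d = 4, a = ⌊(11 + 10)/4⌋ = 5; p/q = (5·34 + 11)/(5·3 + 1) = 181/16; p² − 128·q² = 32761 − 32768 = -7.
  k = 3: m = 10, d = 7, a = ⌊(11 + 10)/7⌋ = 3; p/q = (3·181 + 34)/(3·16 + 3) = 577/51; p² − 128·q² = 332929 − 332928 = 1.
  The first convergent with p² − 128·q² = 1 gives the fundamental solution (x₁, y₁) = (577, 51).
Step 2: Apply the recurrence (x_{n+1}, y_{n+1}) = (x₁x_n + 128y₁y_n, x₁y_n + y₁x_n) repeatedly.
  From (x_1, y_1) = (577, 51): x_2 = 577·577 + 128·51·51 = 665857; y_2 = 577·51 + 51·577 = 58854.
  From (x_2, y_2) = (665857, 58854): x_3 = 577·665857 + 128·51·58854 = 768398401; y_3 = 577·58854 + 51·665857 = 67917465.
Step 3: Verify x_3² - 128·y_3² = 590436102659356801 - 590436102659356800 = 1 (should be 1). ✓

(x_1, y_1) = (577, 51); (x_3, y_3) = (768398401, 67917465).


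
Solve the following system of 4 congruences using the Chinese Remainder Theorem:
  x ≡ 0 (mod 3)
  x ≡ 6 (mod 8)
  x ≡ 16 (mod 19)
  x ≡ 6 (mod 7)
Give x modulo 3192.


Product of moduli M = 3 · 8 · 19 · 7 = 3192.
Merge one congruence at a time:
  Start: x ≡ 0 (mod 3).
  Combine with x ≡ 6 (mod 8); new modulus lcm = 24.
    Write x = 0 + 3·t and substitute into x ≡ 6 (mod 8): 3·t ≡ 6 − 0 = 6 (mod 8).
    The inverse of 3 mod 8 is 3 (since 3·3 = 9 = 1·8 + 1), so t ≡ 3·6 = 18 ≡ 2 (mod 8).
    Then x = 0 + 3·2 = 6, valid modulo lcm(3, 8) = 24: x ≡ 6 (mod 24).
  Combine with x ≡ 16 (mod 19); new modulus lcm = 456.
    Write x = 6 + 24·t and substitute into x ≡ 16 (mod 19): 24·t ≡ 16 − 6 = 10 (mod 19).
    Reduce coefficients mod 19: 5·t ≡ 10 (mod 19).
    The inverse of 5 mod 19 is 4 (since 5·4 = 20 = 1·19 + 1), so t ≡ 4·10 = 40 ≡ 2 (mod 19).
    Then x = 6 + 24·2 = 54, valid modulo lcm(24, 19) = 456: x ≡ 54 (mod 456).
  Combine with x ≡ 6 (mod 7); new modulus lcm = 3192.
    Write x = 54 + 456·t and substitute into x ≡ 6 (mod 7): 456·t ≡ 6 − 54 = -48 (mod 7).
    Reduce coefficients mod 7: 1·t ≡ 1 (mod 7).
    So t ≡ 1 (mod 7).
    Then x = 54 + 456·1 = 510, valid modulo lcm(456, 7) = 3192: x ≡ 510 (mod 3192).
Verify against each original: 510 mod 3 = 0, 510 mod 8 = 6, 510 mod 19 = 16, 510 mod 7 = 6.

x ≡ 510 (mod 3192).


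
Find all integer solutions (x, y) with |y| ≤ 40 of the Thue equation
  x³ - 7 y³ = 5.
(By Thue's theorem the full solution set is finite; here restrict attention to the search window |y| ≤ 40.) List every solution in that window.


The equation is x³ - 7y³ = 5. For fixed y, x³ = 7·y³ + 5, so a solution requires the RHS to be a perfect cube.
Strategy: iterate y from -40 to 40, compute RHS = 7·y³ + 5, and check whether it is a (positive or negative) perfect cube.
Check small values of y:
  y = 0: RHS = 5 is not a perfect cube.
  y = 1: RHS = 12 is not a perfect cube.
  y = -1: RHS = -2 is not a perfect cube.
  y = 2: RHS = 61 is not a perfect cube.
  y = -2: RHS = -51 is not a perfect cube.
  y = 3: RHS = 194 is not a perfect cube.
  y = -3: RHS = -184 is not a perfect cube.
Continuing the search up to |y| = 40 finds no solutions either.
No (x, y) in the scanned range satisfies the equation.

No integer solutions with |y| ≤ 40.


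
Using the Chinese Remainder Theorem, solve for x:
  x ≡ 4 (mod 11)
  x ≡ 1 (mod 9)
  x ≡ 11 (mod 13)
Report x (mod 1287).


Moduli 11, 9, 13 are pairwise coprime; by CRT there is a unique solution modulo M = 11 · 9 · 13 = 1287.
Solve pairwise, accumulating the modulus:
  Start with x ≡ 4 (mod 11).
  Combine with x ≡ 1 (mod 9): since gcd(11, 9) = 1, we get a unique residue mod 99.
    Write x = 4 + 11·t and substitute into x ≡ 1 (mod 9): 11·t ≡ 1 − 4 = -3 (mod 9).
    Reduce coefficients mod 9: 2·t ≡ 6 (mod 9).
    The inverse of 2 mod 9 is 5 (since 2·5 = 10 = 1·9 + 1), so t ≡ 5·6 = 30 ≡ 3 (mod 9).
    Then x = 4 + 11·3 = 37, valid modulo lcm(11, 9) = 99: x ≡ 37 (mod 99).
  Combine with x ≡ 11 (mod 13): since gcd(99, 13) = 1, we get a unique residue mod 1287.
    Write x = 37 + 99·t and substitute into x ≡ 11 (mod 13): 99·t ≡ 11 − 37 = -26 (mod 13).
    Reduce coefficients mod 13: 8·t ≡ 0 (mod 13).
    The inverse of 8 mod 13 is 5 (since 8·5 = 40 = 3·13 + 1), so t ≡ 5·0 = 0 ≡ 0 (mod 13).
    Then x = 37 + 99·0 = 37, valid modulo lcm(99, 13) = 1287: x ≡ 37 (mod 1287).
Verify: 37 mod 11 = 4 ✓, 37 mod 9 = 1 ✓, 37 mod 13 = 11 ✓.

x ≡ 37 (mod 1287).


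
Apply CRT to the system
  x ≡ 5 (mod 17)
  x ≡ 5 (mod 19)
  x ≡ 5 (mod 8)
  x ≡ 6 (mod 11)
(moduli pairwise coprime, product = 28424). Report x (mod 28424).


Product of moduli M = 17 · 19 · 8 · 11 = 28424.
Merge one congruence at a time:
  Start: x ≡ 5 (mod 17).
  Combine with x ≡ 5 (mod 19); new modulus lcm = 323.
    Write x = 5 + 17·t and substitute into x ≡ 5 (mod 19): 17·t ≡ 5 − 5 = 0 (mod 19).
    The inverse of 17 mod 19 is 9 (since 17·9 = 153 = 8·19 + 1), so t ≡ 9·0 = 0 ≡ 0 (mod 19).
    Then x = 5 + 17·0 = 5, valid modulo lcm(17, 19) = 323: x ≡ 5 (mod 323).
  Combine with x ≡ 5 (mod 8); new modulus lcm = 2584.
    Write x = 5 + 323·t and substitute into x ≡ 5 (mod 8): 323·t ≡ 5 − 5 = 0 (mod 8).
    Reduce coefficients mod 8: 3·t ≡ 0 (mod 8).
    The inverse of 3 mod 8 is 3 (since 3·3 = 9 = 1·8 + 1), so t ≡ 3·0 = 0 ≡ 0 (mod 8).
    Then x = 5 + 323·0 = 5, valid modulo lcm(323, 8) = 2584: x ≡ 5 (mod 2584).
  Combine with x ≡ 6 (mod 11); new modulus lcm = 28424.
    Write x = 5 + 2584·t and substitute into x ≡ 6 (mod 11): 2584·t ≡ 6 − 5 = 1 (mod 11).
    Reduce coefficients mod 11: 10·t ≡ 1 (mod 11).
    The inverse of 10 mod 11 is 10 (since 10·10 = 100 = 9·11 + 1), so t ≡ 10·1 = 10 ≡ 10 (mod 11).
    Then x = 5 + 2584·10 = 25845, valid modulo lcm(2584, 11) = 28424: x ≡ 25845 (mod 28424).
Verify against each original: 25845 mod 17 = 5, 25845 mod 19 = 5, 25845 mod 8 = 5, 25845 mod 11 = 6.

x ≡ 25845 (mod 28424).


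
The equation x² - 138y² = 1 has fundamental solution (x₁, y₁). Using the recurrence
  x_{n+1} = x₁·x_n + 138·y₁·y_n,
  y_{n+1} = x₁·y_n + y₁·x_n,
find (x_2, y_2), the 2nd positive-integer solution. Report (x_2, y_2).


Step 1: Find the fundamental solution (x₁, y₁) of x² - 138y² = 1.
  Expand √138 as a continued fraction. a₀ = ⌊√138⌋ = 11; iterate m_{k+1} = d_k·a_k − m_k, d_{k+1} = (138 − m_{k+1}²)/d_k, a_{k+1} = ⌊(a₀ + m_{k+1})/d_{k+1}⌋ (starting m₀ = 0, d₀ = 1), with convergents p_k = a_k·p_{k-1} + p_{k-2}, q_k = a_k·q_{k-1} + q_{k-2} (p₋₁ = 1, q₋₁ = 0):
  k = 0: a₀ = 11; p₀/q₀ = 11/1; p₀² − 138·q₀² = 121 − 138 = -17.
  k = 1: m = 11, d = 17, a = ⌊(11 + 11)/17⌋ = 1; p/q = (1·11 + 1)/(1·1 + 0) = 12/1; p² − 138·q² = 144 − 138 = 6.
  k = 2: m = 6, d = 6, a = ⌊(11 + 6)/6⌋ = 2; p/q = (2·12 + 11)/(2·1 + 1) = 35/3; p² − 138·q² = 1225 − 1242 = -17.
  k = 3: m = 6, d = 17, a = ⌊(11 + 6)/17⌋ = 1; p/q = (1·35 + 12)/(1·3 + 1) = 47/4; p² − 138·q² = 2209 − 2208 = 1.
  The first convergent with p² − 138·q² = 1 gives the fundamental solution (x₁, y₁) = (47, 4).
Step 2: Apply the recurrence (x_{n+1}, y_{n+1}) = (x₁x_n + 138y₁y_n, x₁y_n + y₁x_n) repeatedly.
  From (x_1, y_1) = (47, 4): x_2 = 47·47 + 138·4·4 = 4417; y_2 = 47·4 + 4·47 = 376.
Step 3: Verify x_2² - 138·y_2² = 19509889 - 19509888 = 1 (should be 1). ✓

(x_1, y_1) = (47, 4); (x_2, y_2) = (4417, 376).


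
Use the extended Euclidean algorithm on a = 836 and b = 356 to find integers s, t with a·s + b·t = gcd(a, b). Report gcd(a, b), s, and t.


Euclidean algorithm on (836, 356) — divide until remainder is 0:
  836 = 2 · 356 + 124
  356 = 2 · 124 + 108
  124 = 1 · 108 + 16
  108 = 6 · 16 + 12
  16 = 1 · 12 + 4
  12 = 3 · 4 + 0
gcd(836, 356) = 4.
Track Bezout coefficients alongside the remainders: start with r₀ = 836 = a·1 + b·0 (s = 1, t = 0) and r₁ = 356 = a·0 + b·1 (s = 0, t = 1); each new remainder r_{k+1} = r_{k-1} − q_k·r_k inherits s_{k+1} = s_{k-1} − q_k·s_k, t_{k+1} = t_{k-1} − q_k·t_k, so r_k = a·s_k + b·t_k at every step:
  q = 2: r = 124, s = 1 − 2·0 = 1, t = 0 − 2·1 = -2  (check: 836·1 + 356·(-2) = 124)
  q = 2: r = 108, s = 0 − 2·1 = -2, t = 1 − 2·(-2) = 5  (check: 836·(-2) + 356·5 = 108)
  q = 1: r = 16, s = 1 − 1·(-2) = 3, t = -2 − 1·5 = -7  (check: 836·3 + 356·(-7) = 16)
  q = 6: r = 12, s = -2 − 6·3 = -20, t = 5 − 6·(-7) = 47  (check: 836·(-20) + 356·47 = 12)
  q = 1: r = 4, s = 3 − 1·(-20) = 23, t = -7 − 1·47 = -54  (check: 836·23 + 356·(-54) = 4)
The row with r = 4 (the gcd) gives the Bezout coefficients s = 23, t = -54.
Result: 836 · (23) + 356 · (-54) = 4.

gcd(836, 356) = 4; s = 23, t = -54 (check: 836·23 + 356·(-54) = 4).


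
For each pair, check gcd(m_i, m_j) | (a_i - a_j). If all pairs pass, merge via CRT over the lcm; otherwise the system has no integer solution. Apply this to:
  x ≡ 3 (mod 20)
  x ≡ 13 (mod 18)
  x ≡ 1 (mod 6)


Moduli 20, 18, 6 are not pairwise coprime, so CRT works modulo lcm(m_i) when all pairwise compatibility conditions hold.
Pairwise compatibility: gcd(m_i, m_j) must divide a_i - a_j for every pair.
Merge one congruence at a time:
  Start: x ≡ 3 (mod 20).
  Combine with x ≡ 13 (mod 18): gcd(20, 18) = 2; 13 - 3 = 10, which IS divisible by 2, so compatible.
    Write x = 3 + 20·t and substitute into x ≡ 13 (mod 18): 20·t ≡ 13 − 3 = 10 (mod 18).
    Divide the congruence (and modulus) by g = 2: 10·t ≡ 5 (mod 9).
    Reduce coefficients mod 9: 1·t ≡ 5 (mod 9).
    So t ≡ 5 (mod 9).
    Then x = 3 + 20·5 = 103, valid modulo lcm(20, 18) = 180: x ≡ 103 (mod 180).
  Combine with x ≡ 1 (mod 6): gcd(180, 6) = 6; 1 - 103 = -102, which IS divisible by 6, so compatible.
    Write x = 103 + 180·t and substitute into x ≡ 1 (mod 6): 180·t ≡ 1 − 103 = -102 (mod 6).
    Divide the congruence (and modulus) by g = 6: 30·t ≡ -17 (mod 1).
    Modulo 1 every t works; take t = 0.
    Then x = 103 + 180·0 = 103, valid modulo lcm(180, 6) = 180: x ≡ 103 (mod 180).
Verify: 103 mod 20 = 3, 103 mod 18 = 13, 103 mod 6 = 1.

x ≡ 103 (mod 180).


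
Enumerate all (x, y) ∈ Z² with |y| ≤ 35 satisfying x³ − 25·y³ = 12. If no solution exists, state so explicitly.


The equation is x³ - 25y³ = 12. For fixed y, x³ = 25·y³ + 12, so a solution requires the RHS to be a perfect cube.
Strategy: iterate y from -35 to 35, compute RHS = 25·y³ + 12, and check whether it is a (positive or negative) perfect cube.
Check small values of y:
  y = 0: RHS = 12 is not a perfect cube.
  y = 1: RHS = 37 is not a perfect cube.
  y = -1: RHS = -13 is not a perfect cube.
  y = 2: RHS = 212 is not a perfect cube.
  y = -2: RHS = -188 is not a perfect cube.
  y = 3: RHS = 687 is not a perfect cube.
  y = -3: RHS = -663 is not a perfect cube.
Continuing the search up to |y| = 35 finds no solutions either.
No (x, y) in the scanned range satisfies the equation.

No integer solutions with |y| ≤ 35.


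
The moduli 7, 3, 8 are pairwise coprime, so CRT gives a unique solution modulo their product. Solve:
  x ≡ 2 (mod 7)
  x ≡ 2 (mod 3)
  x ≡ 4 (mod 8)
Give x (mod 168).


Moduli 7, 3, 8 are pairwise coprime; by CRT there is a unique solution modulo M = 7 · 3 · 8 = 168.
Solve pairwise, accumulating the modulus:
  Start with x ≡ 2 (mod 7).
  Combine with x ≡ 2 (mod 3): since gcd(7, 3) = 1, we get a unique residue mod 21.
    Write x = 2 + 7·t and substitute into x ≡ 2 (mod 3): 7·t ≡ 2 − 2 = 0 (mod 3).
    Reduce coefficients mod 3: 1·t ≡ 0 (mod 3).
    So t ≡ 0 (mod 3).
    Then x = 2 + 7·0 = 2, valid modulo lcm(7, 3) = 21: x ≡ 2 (mod 21).
  Combine with x ≡ 4 (mod 8): since gcd(21, 8) = 1, we get a unique residue mod 168.
    Write x = 2 + 21·t and substitute into x ≡ 4 (mod 8): 21·t ≡ 4 − 2 = 2 (mod 8).
    Reduce coefficients mod 8: 5·t ≡ 2 (mod 8).
    The inverse of 5 mod 8 is 5 (since 5·5 = 25 = 3·8 + 1), so t ≡ 5·2 = 10 ≡ 2 (mod 8).
    Then x = 2 + 21·2 = 44, valid modulo lcm(21, 8) = 168: x ≡ 44 (mod 168).
Verify: 44 mod 7 = 2 ✓, 44 mod 3 = 2 ✓, 44 mod 8 = 4 ✓.

x ≡ 44 (mod 168).


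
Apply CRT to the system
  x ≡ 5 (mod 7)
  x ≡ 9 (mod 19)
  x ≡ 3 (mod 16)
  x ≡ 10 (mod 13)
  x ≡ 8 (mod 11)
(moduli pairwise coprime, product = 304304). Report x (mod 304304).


Product of moduli M = 7 · 19 · 16 · 13 · 11 = 304304.
Merge one congruence at a time:
  Start: x ≡ 5 (mod 7).
  Combine with x ≡ 9 (mod 19); new modulus lcm = 133.
    Write x = 5 + 7·t and substitute into x ≡ 9 (mod 19): 7·t ≡ 9 − 5 = 4 (mod 19).
    The inverse of 7 mod 19 is 11 (since 7·11 = 77 = 4·19 + 1), so t ≡ 11·4 = 44 ≡ 6 (mod 19).
    Then x = 5 + 7·6 = 47, valid modulo lcm(7, 19) = 133: x ≡ 47 (mod 133).
  Combine with x ≡ 3 (mod 16); new modulus lcm = 2128.
    Write x = 47 + 133·t and substitute into x ≡ 3 (mod 16): 133·t ≡ 3 − 47 = -44 (mod 16).
    Reduce coefficients mod 16: 5·t ≡ 4 (mod 16).
    The inverse of 5 mod 16 is 13 (since 5·13 = 65 = 4·16 + 1), so t ≡ 13·4 = 52 ≡ 4 (mod 16).
    Then x = 47 + 133·4 = 579, valid modulo lcm(133, 16) = 2128: x ≡ 579 (mod 2128).
  Combine with x ≡ 10 (mod 13); new modulus lcm = 27664.
    Write x = 579 + 2128·t and substitute into x ≡ 10 (mod 13): 2128·t ≡ 10 − 579 = -569 (mod 13).
    Reduce coefficients mod 13: 9·t ≡ 3 (mod 13).
    The inverse of 9 mod 13 is 3 (since 9·3 = 27 = 2·13 + 1), so t ≡ 3·3 = 9 ≡ 9 (mod 13).
    Then x = 579 + 2128·9 = 19731, valid modulo lcm(2128, 13) = 27664: x ≡ 19731 (mod 27664).
  Combine with x ≡ 8 (mod 11); new modulus lcm = 304304.
    Write x = 19731 + 27664·t and substitute into x ≡ 8 (mod 11): 27664·t ≡ 8 − 19731 = -19723 (mod 11).
    Reduce coefficients mod 11: 10·t ≡ 0 (mod 11).
    The inverse of 10 mod 11 is 10 (since 10·10 = 100 = 9·11 + 1), so t ≡ 10·0 = 0 ≡ 0 (mod 11).
    Then x = 19731 + 27664·0 = 19731, valid modulo lcm(27664, 11) = 304304: x ≡ 19731 (mod 304304).
Verify against each original: 19731 mod 7 = 5, 19731 mod 19 = 9, 19731 mod 16 = 3, 19731 mod 13 = 10, 19731 mod 11 = 8.

x ≡ 19731 (mod 304304).


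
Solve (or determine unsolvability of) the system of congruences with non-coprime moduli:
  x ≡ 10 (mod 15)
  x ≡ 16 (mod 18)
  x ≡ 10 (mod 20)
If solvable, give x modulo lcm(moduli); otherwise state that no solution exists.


Moduli 15, 18, 20 are not pairwise coprime, so CRT works modulo lcm(m_i) when all pairwise compatibility conditions hold.
Pairwise compatibility: gcd(m_i, m_j) must divide a_i - a_j for every pair.
Merge one congruence at a time:
  Start: x ≡ 10 (mod 15).
  Combine with x ≡ 16 (mod 18): gcd(15, 18) = 3; 16 - 10 = 6, which IS divisible by 3, so compatible.
    Write x = 10 + 15·t and substitute into x ≡ 16 (mod 18): 15·t ≡ 16 − 10 = 6 (mod 18).
    Divide the congruence (and modulus) by g = 3: 5·t ≡ 2 (mod 6).
    The inverse of 5 mod 6 is 5 (since 5·5 = 25 = 4·6 + 1), so t ≡ 5·2 = 10 ≡ 4 (mod 6).
    Then x = 10 + 15·4 = 70, valid modulo lcm(15, 18) = 90: x ≡ 70 (mod 90).
  Combine with x ≡ 10 (mod 20): gcd(90, 20) = 10; 10 - 70 = -60, which IS divisible by 10, so compatible.
    Write x = 70 + 90·t and substitute into x ≡ 10 (mod 20): 90·t ≡ 10 − 70 = -60 (mod 20).
    Divide the congruence (and modulus) by g = 10: 9·t ≡ -6 (mod 2).
    Reduce coefficients mod 2: 1·t ≡ 0 (mod 2).
    So t ≡ 0 (mod 2).
    Then x = 70 + 90·0 = 70, valid modulo lcm(90, 20) = 180: x ≡ 70 (mod 180).
Verify: 70 mod 15 = 10, 70 mod 18 = 16, 70 mod 20 = 10.

x ≡ 70 (mod 180).


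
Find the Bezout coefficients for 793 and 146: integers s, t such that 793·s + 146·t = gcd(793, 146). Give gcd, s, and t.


Euclidean algorithm on (793, 146) — divide until remainder is 0:
  793 = 5 · 146 + 63
  146 = 2 · 63 + 20
  63 = 3 · 20 + 3
  20 = 6 · 3 + 2
  3 = 1 · 2 + 1
  2 = 2 · 1 + 0
gcd(793, 146) = 1.
Track Bezout coefficients alongside the remainders: start with r₀ = 793 = a·1 + b·0 (s = 1, t = 0) and r₁ = 146 = a·0 + b·1 (s = 0, t = 1); each new remainder r_{k+1} = r_{k-1} − q_k·r_k inherits s_{k+1} = s_{k-1} − q_k·s_k, t_{k+1} = t_{k-1} − q_k·t_k, so r_k = a·s_k + b·t_k at every step:
  q = 5: r = 63, s = 1 − 5·0 = 1, t = 0 − 5·1 = -5  (check: 793·1 + 146·(-5) = 63)
  q = 2: r = 20, s = 0 − 2·1 = -2, t = 1 − 2·(-5) = 11  (check: 793·(-2) + 146·11 = 20)
  q = 3: r = 3, s = 1 − 3·(-2) = 7, t = -5 − 3·11 = -38  (check: 793·7 + 146·(-38) = 3)
  q = 6: r = 2, s = -2 − 6·7 = -44, t = 11 − 6·(-38) = 239  (check: 793·(-44) + 146·239 = 2)
  q = 1: r = 1, s = 7 − 1·(-44) = 51, t = -38 − 1·239 = -277  (check: 793·51 + 146·(-277) = 1)
The row with r = 1 (the gcd) gives the Bezout coefficients s = 51, t = -277.
Result: 793 · (51) + 146 · (-277) = 1.

gcd(793, 146) = 1; s = 51, t = -277 (check: 793·51 + 146·(-277) = 1).
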